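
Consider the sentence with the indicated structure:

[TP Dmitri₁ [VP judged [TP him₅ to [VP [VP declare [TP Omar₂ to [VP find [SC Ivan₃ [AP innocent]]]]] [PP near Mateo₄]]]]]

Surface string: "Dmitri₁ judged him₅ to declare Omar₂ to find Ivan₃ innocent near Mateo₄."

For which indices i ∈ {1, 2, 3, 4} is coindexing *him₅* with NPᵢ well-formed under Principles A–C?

*him* is a pronoun, so Principle B applies: it must be free in its binding domain.
Binding domain of *him₅*: the matrix TP, whose subject is Dmitri₁.
*Dmitri₁* c-commands the pronoun within its binding domain → coindexation would violate Principle B.
*Omar₂*: the pronoun c-commands this R-expression → coindexation would violate Principle C on *Omar₂*.
*Ivan₃*: the pronoun c-commands this R-expression → coindexation would violate Principle C on *Ivan₃*.
*Mateo₄*: the pronoun c-commands this R-expression → coindexation would violate Principle C on *Mateo₄*.

none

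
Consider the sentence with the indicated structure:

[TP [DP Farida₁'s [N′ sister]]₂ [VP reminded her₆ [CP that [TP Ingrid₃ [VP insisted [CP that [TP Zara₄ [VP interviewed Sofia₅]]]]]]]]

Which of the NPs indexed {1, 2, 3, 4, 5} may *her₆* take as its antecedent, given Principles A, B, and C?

{1}

*her* is a pronoun, so Principle B applies: it must be free in its binding domain.
Binding domain of *her₆*: the matrix TP, whose subject is [Farida₁'s sister]₂.
*Farida₁* and the pronoun do not c-command one another → neither Principle B nor Principle C is at stake; coindexation permitted.
*[Farida₁'s sister]₂* c-commands the pronoun within its binding domain → coindexation would violate Principle B.
*Ingrid₃*: the pronoun c-commands this R-expression → coindexation would violate Principle C on *Ingrid₃*.
*Zara₄*: the pronoun c-commands this R-expression → coindexation would violate Principle C on *Zara₄*.
*Sofia₅*: the pronoun c-commands this R-expression → coindexation would violate Principle C on *Sofia₅*.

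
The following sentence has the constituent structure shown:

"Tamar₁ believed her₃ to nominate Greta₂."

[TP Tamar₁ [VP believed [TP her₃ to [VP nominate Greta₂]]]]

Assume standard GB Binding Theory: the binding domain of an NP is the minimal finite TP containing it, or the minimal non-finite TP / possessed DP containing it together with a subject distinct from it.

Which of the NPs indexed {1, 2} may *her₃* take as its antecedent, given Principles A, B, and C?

none

*her* is a pronoun, so Principle B applies: it must be free in its binding domain.
Binding domain of *her₃*: the matrix TP, whose subject is Tamar₁.
*Tamar₁* c-commands the pronoun within its binding domain → coindexation would violate Principle B.
*Greta₂*: the pronoun c-commands this R-expression → coindexation would violate Principle C on *Greta₂*.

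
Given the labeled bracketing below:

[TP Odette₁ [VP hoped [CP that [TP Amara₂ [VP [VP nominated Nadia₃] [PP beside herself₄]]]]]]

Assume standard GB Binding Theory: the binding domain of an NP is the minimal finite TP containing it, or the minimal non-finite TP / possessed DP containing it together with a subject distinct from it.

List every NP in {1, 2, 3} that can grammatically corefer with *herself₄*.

{2}

*herself* is an anaphor, so Principle A applies: it must be bound in its binding domain.
Binding domain of *herself₄*: the embedded TP, whose subject is Amara₂.
*Odette₁* c-commands the anaphor but is outside its binding domain → cannot satisfy Principle A.
*Amara₂* c-commands the anaphor within its binding domain → licit binder.
*Nadia₃* does not c-command the anaphor → cannot bind it.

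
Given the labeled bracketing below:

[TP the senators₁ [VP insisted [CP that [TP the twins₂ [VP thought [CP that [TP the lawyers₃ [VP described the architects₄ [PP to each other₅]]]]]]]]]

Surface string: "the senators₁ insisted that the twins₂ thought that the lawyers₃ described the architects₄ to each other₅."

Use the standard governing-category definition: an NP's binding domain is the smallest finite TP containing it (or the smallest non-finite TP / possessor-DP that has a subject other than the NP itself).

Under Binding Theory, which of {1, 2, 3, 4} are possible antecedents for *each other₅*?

*each other* is an anaphor, so Principle A applies: it must be bound in its binding domain.
Binding domain of *each other₅*: the embedded TP, whose subject is the lawyers₃.
*the senators₁* c-commands the anaphor but is outside its binding domain → cannot satisfy Principle A.
*the twins₂* c-commands the anaphor but is outside its binding domain → cannot satisfy Principle A.
*the lawyers₃* c-commands the anaphor within its binding domain → licit binder.
*the architects₄* c-commands the anaphor within its binding domain → licit binder.

{3, 4}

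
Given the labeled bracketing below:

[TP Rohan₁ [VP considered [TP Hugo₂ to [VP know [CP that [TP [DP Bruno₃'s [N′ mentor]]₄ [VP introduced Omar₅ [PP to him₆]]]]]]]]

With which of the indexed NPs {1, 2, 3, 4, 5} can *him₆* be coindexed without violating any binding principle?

*him* is a pronoun, so Principle B applies: it must be free in its binding domain.
Binding domain of *him₆*: the embedded TP, whose subject is [Bruno₃'s mentor]₄.
*Rohan₁* c-commands the pronoun but from outside its binding domain, and is not c-commanded by it → coindexation permitted.
*Hugo₂* c-commands the pronoun but from outside its binding domain, and is not c-commanded by it → coindexation permitted.
*Bruno₃* and the pronoun do not c-command one another → neither Principle B nor Principle C is at stake; coindexation permitted.
*[Bruno₃'s mentor]₄* c-commands the pronoun within its binding domain → coindexation would violate Principle B.
*Omar₅* c-commands the pronoun within its binding domain → coindexation would violate Principle B.

{1, 2, 3}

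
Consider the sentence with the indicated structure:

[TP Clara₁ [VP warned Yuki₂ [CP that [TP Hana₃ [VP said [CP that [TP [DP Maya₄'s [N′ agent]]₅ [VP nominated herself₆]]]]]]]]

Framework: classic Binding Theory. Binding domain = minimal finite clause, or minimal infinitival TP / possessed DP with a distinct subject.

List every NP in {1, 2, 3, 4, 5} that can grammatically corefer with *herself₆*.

*herself* is an anaphor, so Principle A applies: it must be bound in its binding domain.
Binding domain of *herself₆*: the embedded TP, whose subject is [Maya₄'s agent]₅.
*Clara₁* c-commands the anaphor but is outside its binding domain → cannot satisfy Principle A.
*Yuki₂* c-commands the anaphor but is outside its binding domain → cannot satisfy Principle A.
*Hana₃* c-commands the anaphor but is outside its binding domain → cannot satisfy Principle A.
*Maya₄* does not c-command the anaphor → cannot bind it.
*[Maya₄'s agent]₅* c-commands the anaphor within its binding domain → licit binder.

{5}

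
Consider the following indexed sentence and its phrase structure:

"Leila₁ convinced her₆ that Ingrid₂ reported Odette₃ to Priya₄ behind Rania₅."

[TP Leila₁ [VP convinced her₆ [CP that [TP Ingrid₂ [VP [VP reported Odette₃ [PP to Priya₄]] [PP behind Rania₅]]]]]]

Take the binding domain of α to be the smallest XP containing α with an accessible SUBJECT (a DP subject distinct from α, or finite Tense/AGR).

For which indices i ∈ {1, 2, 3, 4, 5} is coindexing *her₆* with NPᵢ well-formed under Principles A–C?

*her* is a pronoun, so Principle B applies: it must be free in its binding domain.
Binding domain of *her₆*: the matrix TP, whose subject is Leila₁.
*Leila₁* c-commands the pronoun within its binding domain → coindexation would violate Principle B.
*Ingrid₂*: the pronoun c-commands this R-expression → coindexation would violate Principle C on *Ingrid₂*.
*Odette₃*: the pronoun c-commands this R-expression → coindexation would violate Principle C on *Odette₃*.
*Priya₄*: the pronoun c-commands this R-expression → coindexation would violate Principle C on *Priya₄*.
*Rania₅*: the pronoun c-commands this R-expression → coindexation would violate Principle C on *Rania₅*.

none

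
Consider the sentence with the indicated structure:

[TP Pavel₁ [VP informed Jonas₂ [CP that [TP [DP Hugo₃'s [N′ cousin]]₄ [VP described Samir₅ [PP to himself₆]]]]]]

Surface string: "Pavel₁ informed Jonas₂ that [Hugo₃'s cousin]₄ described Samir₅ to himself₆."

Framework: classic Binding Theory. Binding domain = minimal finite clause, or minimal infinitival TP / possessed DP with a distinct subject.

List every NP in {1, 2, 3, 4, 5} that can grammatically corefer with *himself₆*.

{4, 5}

*himself* is an anaphor, so Principle A applies: it must be bound in its binding domain.
Binding domain of *himself₆*: the embedded TP, whose subject is [Hugo₃'s cousin]₄.
*Pavel₁* c-commands the anaphor but is outside its binding domain → cannot satisfy Principle A.
*Jonas₂* c-commands the anaphor but is outside its binding domain → cannot satisfy Principle A.
*Hugo₃* does not c-command the anaphor → cannot bind it.
*[Hugo₃'s cousin]₄* c-commands the anaphor within its binding domain → licit binder.
*Samir₅* c-commands the anaphor within its binding domain → licit binder.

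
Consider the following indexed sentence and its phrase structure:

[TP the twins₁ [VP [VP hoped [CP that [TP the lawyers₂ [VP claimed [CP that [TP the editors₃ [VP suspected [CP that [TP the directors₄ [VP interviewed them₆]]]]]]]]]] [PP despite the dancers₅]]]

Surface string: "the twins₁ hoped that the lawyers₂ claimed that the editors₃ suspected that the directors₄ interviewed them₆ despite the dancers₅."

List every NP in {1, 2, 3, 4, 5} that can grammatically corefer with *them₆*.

{1, 2, 3, 5}

*them* is a pronoun, so Principle B applies: it must be free in its binding domain.
Binding domain of *them₆*: the embedded TP, whose subject is the directors₄.
*the twins₁* c-commands the pronoun but from outside its binding domain, and is not c-commanded by it → coindexation permitted.
*the lawyers₂* c-commands the pronoun but from outside its binding domain, and is not c-commanded by it → coindexation permitted.
*the editors₃* c-commands the pronoun but from outside its binding domain, and is not c-commanded by it → coindexation permitted.
*the directors₄* c-commands the pronoun within its binding domain → coindexation would violate Principle B.
*the dancers₅* and the pronoun do not c-command one another → neither Principle B nor Principle C is at stake; coindexation permitted.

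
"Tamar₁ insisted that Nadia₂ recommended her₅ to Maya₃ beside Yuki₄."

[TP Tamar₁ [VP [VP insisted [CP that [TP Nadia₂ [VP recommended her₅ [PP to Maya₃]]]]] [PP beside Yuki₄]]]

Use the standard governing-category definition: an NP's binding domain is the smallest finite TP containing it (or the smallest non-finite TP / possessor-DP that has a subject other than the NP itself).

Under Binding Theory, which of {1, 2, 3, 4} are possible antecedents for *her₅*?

{1, 4}

*her* is a pronoun, so Principle B applies: it must be free in its binding domain.
Binding domain of *her₅*: the embedded TP, whose subject is Nadia₂.
*Tamar₁* c-commands the pronoun but from outside its binding domain, and is not c-commanded by it → coindexation permitted.
*Nadia₂* c-commands the pronoun within its binding domain → coindexation would violate Principle B.
*Maya₃*: the pronoun c-commands this R-expression → coindexation would violate Principle C on *Maya₃*.
*Yuki₄* and the pronoun do not c-command one another → neither Principle B nor Principle C is at stake; coindexation permitted.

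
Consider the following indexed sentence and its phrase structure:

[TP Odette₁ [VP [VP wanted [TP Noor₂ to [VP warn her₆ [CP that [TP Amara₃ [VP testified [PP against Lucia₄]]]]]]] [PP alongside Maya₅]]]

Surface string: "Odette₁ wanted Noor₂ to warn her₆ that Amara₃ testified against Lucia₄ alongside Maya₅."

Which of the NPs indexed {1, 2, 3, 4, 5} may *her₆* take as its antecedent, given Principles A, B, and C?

*her* is a pronoun, so Principle B applies: it must be free in its binding domain.
Binding domain of *her₆*: the embedded TP, whose subject is Noor₂.
*Odette₁* c-commands the pronoun but from outside its binding domain, and is not c-commanded by it → coindexation permitted.
*Noor₂* c-commands the pronoun within its binding domain → coindexation would violate Principle B.
*Amara₃*: the pronoun c-commands this R-expression → coindexation would violate Principle C on *Amara₃*.
*Lucia₄*: the pronoun c-commands this R-expression → coindexation would violate Principle C on *Lucia₄*.
*Maya₅* and the pronoun do not c-command one another → neither Principle B nor Principle C is at stake; coindexation permitted.

{1, 5}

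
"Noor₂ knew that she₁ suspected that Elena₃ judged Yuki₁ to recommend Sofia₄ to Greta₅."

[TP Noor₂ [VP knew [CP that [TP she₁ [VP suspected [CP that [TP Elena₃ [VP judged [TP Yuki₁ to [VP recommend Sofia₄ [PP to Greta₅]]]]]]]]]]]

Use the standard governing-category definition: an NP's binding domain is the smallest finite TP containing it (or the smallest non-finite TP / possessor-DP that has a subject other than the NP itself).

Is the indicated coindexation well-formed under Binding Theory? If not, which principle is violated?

Principle C

The two coindexed NPs are *she₁* and *Yuki₁*.
*Yuki₁* is an R-expression. Principle C requires it to be free everywhere.
*she₁* c-commands it and carries the same index.
The R-expression is bound → Principle C violation.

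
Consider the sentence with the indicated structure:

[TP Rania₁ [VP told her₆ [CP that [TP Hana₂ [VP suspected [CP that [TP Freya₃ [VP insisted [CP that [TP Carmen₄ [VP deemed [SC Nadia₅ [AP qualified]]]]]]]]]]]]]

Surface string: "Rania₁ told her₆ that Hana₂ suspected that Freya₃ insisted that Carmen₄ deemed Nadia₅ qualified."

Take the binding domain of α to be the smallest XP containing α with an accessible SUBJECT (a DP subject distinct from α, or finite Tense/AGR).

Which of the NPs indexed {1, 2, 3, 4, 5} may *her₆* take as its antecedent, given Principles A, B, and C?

none

*her* is a pronoun, so Principle B applies: it must be free in its binding domain.
Binding domain of *her₆*: the matrix TP, whose subject is Rania₁.
*Rania₁* c-commands the pronoun within its binding domain → coindexation would violate Principle B.
*Hana₂*: the pronoun c-commands this R-expression → coindexation would violate Principle C on *Hana₂*.
*Freya₃*: the pronoun c-commands this R-expression → coindexation would violate Principle C on *Freya₃*.
*Carmen₄*: the pronoun c-commands this R-expression → coindexation would violate Principle C on *Carmen₄*.
*Nadia₅*: the pronoun c-commands this R-expression → coindexation would violate Principle C on *Nadia₅*.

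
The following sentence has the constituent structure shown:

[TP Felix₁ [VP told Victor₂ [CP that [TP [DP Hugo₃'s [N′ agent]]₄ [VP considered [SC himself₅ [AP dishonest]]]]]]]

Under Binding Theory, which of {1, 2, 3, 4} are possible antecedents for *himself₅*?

{4}

*himself* is an anaphor, so Principle A applies: it must be bound in its binding domain.
Binding domain of *himself₅*: the embedded TP, whose subject is [Hugo₃'s agent]₄.
*Felix₁* c-commands the anaphor but is outside its binding domain → cannot satisfy Principle A.
*Victor₂* c-commands the anaphor but is outside its binding domain → cannot satisfy Principle A.
*Hugo₃* does not c-command the anaphor → cannot bind it.
*[Hugo₃'s agent]₄* c-commands the anaphor within its binding domain → licit binder.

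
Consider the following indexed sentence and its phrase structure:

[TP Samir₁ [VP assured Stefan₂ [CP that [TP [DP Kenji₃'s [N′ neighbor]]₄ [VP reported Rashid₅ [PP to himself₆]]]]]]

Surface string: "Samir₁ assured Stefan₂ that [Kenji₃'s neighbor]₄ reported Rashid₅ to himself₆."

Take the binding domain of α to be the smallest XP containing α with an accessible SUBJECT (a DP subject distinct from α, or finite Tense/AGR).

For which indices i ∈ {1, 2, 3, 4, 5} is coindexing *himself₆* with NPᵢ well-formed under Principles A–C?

{4, 5}

*himself* is an anaphor, so Principle A applies: it must be bound in its binding domain.
Binding domain of *himself₆*: the embedded TP, whose subject is [Kenji₃'s neighbor]₄.
*Samir₁* c-commands the anaphor but is outside its binding domain → cannot satisfy Principle A.
*Stefan₂* c-commands the anaphor but is outside its binding domain → cannot satisfy Principle A.
*Kenji₃* does not c-command the anaphor → cannot bind it.
*[Kenji₃'s neighbor]₄* c-commands the anaphor within its binding domain → licit binder.
*Rashid₅* c-commands the anaphor within its binding domain → licit binder.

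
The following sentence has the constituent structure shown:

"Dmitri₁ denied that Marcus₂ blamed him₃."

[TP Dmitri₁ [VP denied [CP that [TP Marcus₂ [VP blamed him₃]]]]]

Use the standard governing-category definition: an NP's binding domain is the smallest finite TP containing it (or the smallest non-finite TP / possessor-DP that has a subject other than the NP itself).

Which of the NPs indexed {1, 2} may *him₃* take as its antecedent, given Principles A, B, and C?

*him* is a pronoun, so Principle B applies: it must be free in its binding domain.
Binding domain of *him₃*: the embedded TP, whose subject is Marcus₂.
*Dmitri₁* c-commands the pronoun but from outside its binding domain, and is not c-commanded by it → coindexation permitted.
*Marcus₂* c-commands the pronoun within its binding domain → coindexation would violate Principle B.

{1}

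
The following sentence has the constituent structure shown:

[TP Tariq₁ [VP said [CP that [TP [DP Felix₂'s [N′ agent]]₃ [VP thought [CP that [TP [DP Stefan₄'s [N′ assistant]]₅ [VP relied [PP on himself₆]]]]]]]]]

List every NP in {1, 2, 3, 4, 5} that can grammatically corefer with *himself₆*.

*himself* is an anaphor, so Principle A applies: it must be bound in its binding domain.
Binding domain of *himself₆*: the embedded TP, whose subject is [Stefan₄'s assistant]₅.
*Tariq₁* c-commands the anaphor but is outside its binding domain → cannot satisfy Principle A.
*Felix₂* does not c-command the anaphor → cannot bind it.
*[Felix₂'s agent]₃* c-commands the anaphor but is outside its binding domain → cannot satisfy Principle A.
*Stefan₄* does not c-command the anaphor → cannot bind it.
*[Stefan₄'s assistant]₅* c-commands the anaphor within its binding domain → licit binder.

{5}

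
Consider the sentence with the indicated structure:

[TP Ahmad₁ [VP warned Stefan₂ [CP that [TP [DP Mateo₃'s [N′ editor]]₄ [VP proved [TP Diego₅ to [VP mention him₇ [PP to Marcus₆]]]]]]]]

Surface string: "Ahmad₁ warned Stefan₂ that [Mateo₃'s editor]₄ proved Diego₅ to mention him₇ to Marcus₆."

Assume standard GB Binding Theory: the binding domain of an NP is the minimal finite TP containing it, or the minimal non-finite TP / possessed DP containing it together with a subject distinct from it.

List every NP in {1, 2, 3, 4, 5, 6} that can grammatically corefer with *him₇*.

{1, 2, 3, 4}

*him* is a pronoun, so Principle B applies: it must be free in its binding domain.
Binding domain of *him₇*: the embedded TP, whose subject is Diego₅.
*Ahmad₁* c-commands the pronoun but from outside its binding domain, and is not c-commanded by it → coindexation permitted.
*Stefan₂* c-commands the pronoun but from outside its binding domain, and is not c-commanded by it → coindexation permitted.
*Mateo₃* and the pronoun do not c-command one another → neither Principle B nor Principle C is at stake; coindexation permitted.
*[Mateo₃'s editor]₄* c-commands the pronoun but from outside its binding domain, and is not c-commanded by it → coindexation permitted.
*Diego₅* c-commands the pronoun within its binding domain → coindexation would violate Principle B.
*Marcus₆*: the pronoun c-commands this R-expression → coindexation would violate Principle C on *Marcus₆*.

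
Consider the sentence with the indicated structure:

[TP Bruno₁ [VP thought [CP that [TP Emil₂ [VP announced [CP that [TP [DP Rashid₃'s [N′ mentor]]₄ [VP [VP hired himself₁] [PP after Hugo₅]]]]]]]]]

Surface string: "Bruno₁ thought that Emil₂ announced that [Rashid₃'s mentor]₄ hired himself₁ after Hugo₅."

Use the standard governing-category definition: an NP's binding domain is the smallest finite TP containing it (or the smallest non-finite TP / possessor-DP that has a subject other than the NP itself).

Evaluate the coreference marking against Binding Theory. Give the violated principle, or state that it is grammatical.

The two coindexed NPs are *Bruno₁* and *himself₁*.
*himself₁* is an anaphor. Principle A requires it to be bound within its binding domain — the embedded TP, whose subject is [Rashid₃'s mentor]₄.
Within that domain it is c-commanded by *[Rashid₃'s mentor]₄*, which does not share its index.
*Bruno₁* does c-command the anaphor, but from outside its binding domain.
The anaphor is unbound in its domain → Principle A violation.

Principle A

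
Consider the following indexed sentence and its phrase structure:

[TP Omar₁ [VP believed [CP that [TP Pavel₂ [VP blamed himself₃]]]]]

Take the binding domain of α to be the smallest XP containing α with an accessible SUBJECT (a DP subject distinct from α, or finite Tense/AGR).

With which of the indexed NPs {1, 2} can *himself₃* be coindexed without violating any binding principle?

{2}

*himself* is an anaphor, so Principle A applies: it must be bound in its binding domain.
Binding domain of *himself₃*: the embedded TP, whose subject is Pavel₂.
*Omar₁* c-commands the anaphor but is outside its binding domain → cannot satisfy Principle A.
*Pavel₂* c-commands the anaphor within its binding domain → licit binder.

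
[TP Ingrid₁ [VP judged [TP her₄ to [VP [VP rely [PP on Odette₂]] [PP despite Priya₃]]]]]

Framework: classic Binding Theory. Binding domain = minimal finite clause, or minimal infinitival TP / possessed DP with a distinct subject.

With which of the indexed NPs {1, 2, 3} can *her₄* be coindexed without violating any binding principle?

*her* is a pronoun, so Principle B applies: it must be free in its binding domain.
Binding domain of *her₄*: the matrix TP, whose subject is Ingrid₁.
*Ingrid₁* c-commands the pronoun within its binding domain → coindexation would violate Principle B.
*Odette₂*: the pronoun c-commands this R-expression → coindexation would violate Principle C on *Odette₂*.
*Priya₃*: the pronoun c-commands this R-expression → coindexation would violate Principle C on *Priya₃*.

none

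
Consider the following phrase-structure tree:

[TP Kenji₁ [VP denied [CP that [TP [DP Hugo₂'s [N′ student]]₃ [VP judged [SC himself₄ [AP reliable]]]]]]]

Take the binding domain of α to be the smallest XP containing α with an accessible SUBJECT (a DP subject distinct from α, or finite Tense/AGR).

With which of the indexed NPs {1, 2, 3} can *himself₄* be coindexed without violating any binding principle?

*himself* is an anaphor, so Principle A applies: it must be bound in its binding domain.
Binding domain of *himself₄*: the embedded TP, whose subject is [Hugo₂'s student]₃.
*Kenji₁* c-commands the anaphor but is outside its binding domain → cannot satisfy Principle A.
*Hugo₂* does not c-command the anaphor → cannot bind it.
*[Hugo₂'s student]₃* c-commands the anaphor within its binding domain → licit binder.

{3}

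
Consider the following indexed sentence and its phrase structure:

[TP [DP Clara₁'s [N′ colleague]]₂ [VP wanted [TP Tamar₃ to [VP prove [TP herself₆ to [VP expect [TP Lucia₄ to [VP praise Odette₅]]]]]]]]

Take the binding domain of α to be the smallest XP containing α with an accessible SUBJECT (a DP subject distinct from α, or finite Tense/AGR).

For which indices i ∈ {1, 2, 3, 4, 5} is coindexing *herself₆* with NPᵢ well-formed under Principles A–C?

*herself* is an anaphor, so Principle A applies: it must be bound in its binding domain.
Binding domain of *herself₆*: the embedded TP, whose subject is Tamar₃.
*Clara₁* does not c-command the anaphor → cannot bind it.
*[Clara₁'s colleague]₂* c-commands the anaphor but is outside its binding domain → cannot satisfy Principle A.
*Tamar₃* c-commands the anaphor within its binding domain → licit binder.
*Lucia₄* does not c-command the anaphor → cannot bind it.
*Odette₅* does not c-command the anaphor → cannot bind it.

{3}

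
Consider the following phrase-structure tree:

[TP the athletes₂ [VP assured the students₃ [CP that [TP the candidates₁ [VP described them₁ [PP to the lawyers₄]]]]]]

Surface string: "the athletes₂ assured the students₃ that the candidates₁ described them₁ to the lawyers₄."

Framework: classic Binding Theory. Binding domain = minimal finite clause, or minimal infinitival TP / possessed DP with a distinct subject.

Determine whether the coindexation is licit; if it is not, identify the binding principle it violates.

The two coindexed NPs are *the candidates₁* and *them₁*.
*them₁* is a pronoun. Its binding domain is the embedded TP, whose subject is the candidates₁.
*the candidates₁* c-commands it within that domain and carries the same index.
The pronoun is locally bound → Principle B violation.

Principle B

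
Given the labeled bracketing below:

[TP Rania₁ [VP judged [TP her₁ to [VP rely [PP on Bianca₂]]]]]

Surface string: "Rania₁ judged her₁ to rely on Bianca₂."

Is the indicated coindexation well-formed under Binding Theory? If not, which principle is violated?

The two coindexed NPs are *Rania₁* and *her₁*.
*her₁* is a pronoun. Its binding domain is the matrix TP, whose subject is Rania₁.
*Rania₁* c-commands it within that domain and carries the same index.
The pronoun is locally bound → Principle B violation.

Principle B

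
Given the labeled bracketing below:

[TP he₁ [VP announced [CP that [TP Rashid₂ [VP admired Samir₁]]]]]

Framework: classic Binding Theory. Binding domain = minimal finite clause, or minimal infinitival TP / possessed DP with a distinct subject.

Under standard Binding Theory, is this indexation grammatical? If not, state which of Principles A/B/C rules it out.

The two coindexed NPs are *he₁* and *Samir₁*.
*Samir₁* is an R-expression. Principle C requires it to be free everywhere.
*he₁* c-commands it and carries the same index.
The R-expression is bound → Principle C violation.

Principle C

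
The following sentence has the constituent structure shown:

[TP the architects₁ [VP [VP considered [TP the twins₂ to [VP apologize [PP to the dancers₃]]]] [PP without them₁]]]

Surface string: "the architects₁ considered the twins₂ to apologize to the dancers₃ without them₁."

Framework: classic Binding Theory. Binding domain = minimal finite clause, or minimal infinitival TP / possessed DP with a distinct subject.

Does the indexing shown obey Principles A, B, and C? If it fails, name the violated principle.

The two coindexed NPs are *the architects₁* and *them₁*.
*them₁* is a pronoun. Its binding domain is the matrix TP, whose subject is the architects₁.
*the architects₁* c-commands it within that domain and carries the same index.
The pronoun is locally bound → Principle B violation.

Principle B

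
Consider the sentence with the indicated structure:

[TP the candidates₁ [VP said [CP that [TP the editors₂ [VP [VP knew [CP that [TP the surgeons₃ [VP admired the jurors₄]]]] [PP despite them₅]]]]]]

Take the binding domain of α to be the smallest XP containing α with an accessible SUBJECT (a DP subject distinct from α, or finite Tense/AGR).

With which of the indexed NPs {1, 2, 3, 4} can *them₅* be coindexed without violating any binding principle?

*them* is a pronoun, so Principle B applies: it must be free in its binding domain.
Binding domain of *them₅*: the embedded TP, whose subject is the editors₂.
*the candidates₁* c-commands the pronoun but from outside its binding domain, and is not c-commanded by it → coindexation permitted.
*the editors₂* c-commands the pronoun within its binding domain → coindexation would violate Principle B.
*the surgeons₃* and the pronoun do not c-command one another → neither Principle B nor Principle C is at stake; coindexation permitted.
*the jurors₄* and the pronoun do not c-command one another → neither Principle B nor Principle C is at stake; coindexation permitted.

{1, 3, 4}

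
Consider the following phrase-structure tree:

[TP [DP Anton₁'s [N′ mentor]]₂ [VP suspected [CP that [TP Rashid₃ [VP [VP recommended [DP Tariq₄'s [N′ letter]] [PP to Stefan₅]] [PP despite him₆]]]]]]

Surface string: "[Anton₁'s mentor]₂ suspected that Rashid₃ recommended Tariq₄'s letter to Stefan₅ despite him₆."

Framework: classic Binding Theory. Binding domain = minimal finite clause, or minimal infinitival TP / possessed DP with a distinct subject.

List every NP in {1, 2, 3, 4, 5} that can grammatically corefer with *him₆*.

{1, 2, 4, 5}

*him* is a pronoun, so Principle B applies: it must be free in its binding domain.
Binding domain of *him₆*: the embedded TP, whose subject is Rashid₃.
*Anton₁* and the pronoun do not c-command one another → neither Principle B nor Principle C is at stake; coindexation permitted.
*[Anton₁'s mentor]₂* c-commands the pronoun but from outside its binding domain, and is not c-commanded by it → coindexation permitted.
*Rashid₃* c-commands the pronoun within its binding domain → coindexation would violate Principle B.
*Tariq₄* and the pronoun do not c-command one another → neither Principle B nor Principle C is at stake; coindexation permitted.
*Stefan₅* and the pronoun do not c-command one another → neither Principle B nor Principle C is at stake; coindexation permitted.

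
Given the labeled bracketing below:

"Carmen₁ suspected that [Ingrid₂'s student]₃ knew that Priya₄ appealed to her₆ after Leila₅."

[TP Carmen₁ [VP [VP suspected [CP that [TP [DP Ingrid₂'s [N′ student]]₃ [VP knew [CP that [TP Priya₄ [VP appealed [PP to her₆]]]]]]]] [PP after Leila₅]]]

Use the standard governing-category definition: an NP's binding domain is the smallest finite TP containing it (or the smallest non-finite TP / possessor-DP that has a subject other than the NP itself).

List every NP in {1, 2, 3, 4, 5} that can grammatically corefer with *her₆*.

{1, 2, 3, 5}

*her* is a pronoun, so Principle B applies: it must be free in its binding domain.
Binding domain of *her₆*: the embedded TP, whose subject is Priya₄.
*Carmen₁* c-commands the pronoun but from outside its binding domain, and is not c-commanded by it → coindexation permitted.
*Ingrid₂* and the pronoun do not c-command one another → neither Principle B nor Principle C is at stake; coindexation permitted.
*[Ingrid₂'s student]₃* c-commands the pronoun but from outside its binding domain, and is not c-commanded by it → coindexation permitted.
*Priya₄* c-commands the pronoun within its binding domain → coindexation would violate Principle B.
*Leila₅* and the pronoun do not c-command one another → neither Principle B nor Principle C is at stake; coindexation permitted.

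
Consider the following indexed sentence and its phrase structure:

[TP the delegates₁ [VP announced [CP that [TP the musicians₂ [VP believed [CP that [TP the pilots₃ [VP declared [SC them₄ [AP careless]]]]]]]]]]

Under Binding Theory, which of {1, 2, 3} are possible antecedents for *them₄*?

{1, 2}

*them* is a pronoun, so Principle B applies: it must be free in its binding domain.
Binding domain of *them₄*: the embedded TP, whose subject is the pilots₃.
*the delegates₁* c-commands the pronoun but from outside its binding domain, and is not c-commanded by it → coindexation permitted.
*the musicians₂* c-commands the pronoun but from outside its binding domain, and is not c-commanded by it → coindexation permitted.
*the pilots₃* c-commands the pronoun within its binding domain → coindexation would violate Principle B.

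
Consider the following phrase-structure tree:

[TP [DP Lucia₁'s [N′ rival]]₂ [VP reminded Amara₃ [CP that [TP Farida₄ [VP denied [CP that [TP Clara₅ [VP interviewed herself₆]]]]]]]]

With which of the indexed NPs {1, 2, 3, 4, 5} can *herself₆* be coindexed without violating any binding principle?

*herself* is an anaphor, so Principle A applies: it must be bound in its binding domain.
Binding domain of *herself₆*: the embedded TP, whose subject is Clara₅.
*Lucia₁* does not c-command the anaphor → cannot bind it.
*[Lucia₁'s rival]₂* c-commands the anaphor but is outside its binding domain → cannot satisfy Principle A.
*Amara₃* c-commands the anaphor but is outside its binding domain → cannot satisfy Principle A.
*Farida₄* c-commands the anaphor but is outside its binding domain → cannot satisfy Principle A.
*Clara₅* c-commands the anaphor within its binding domain → licit binder.

{5}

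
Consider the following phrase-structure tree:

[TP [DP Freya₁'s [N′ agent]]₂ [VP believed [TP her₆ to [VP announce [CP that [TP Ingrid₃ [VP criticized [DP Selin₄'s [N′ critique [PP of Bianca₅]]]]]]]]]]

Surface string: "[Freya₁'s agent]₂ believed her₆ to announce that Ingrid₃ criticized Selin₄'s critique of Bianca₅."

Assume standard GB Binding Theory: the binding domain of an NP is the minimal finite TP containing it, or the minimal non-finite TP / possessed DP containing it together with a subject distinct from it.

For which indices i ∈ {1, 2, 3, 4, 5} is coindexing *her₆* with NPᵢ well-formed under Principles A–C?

{1}

*her* is a pronoun, so Principle B applies: it must be free in its binding domain.
Binding domain of *her₆*: the matrix TP, whose subject is [Freya₁'s agent]₂.
*Freya₁* and the pronoun do not c-command one another → neither Principle B nor Principle C is at stake; coindexation permitted.
*[Freya₁'s agent]₂* c-commands the pronoun within its binding domain → coindexation would violate Principle B.
*Ingrid₃*: the pronoun c-commands this R-expression → coindexation would violate Principle C on *Ingrid₃*.
*Selin₄*: the pronoun c-commands this R-expression → coindexation would violate Principle C on *Selin₄*.
*Bianca₅*: the pronoun c-commands this R-expression → coindexation would violate Principle C on *Bianca₅*.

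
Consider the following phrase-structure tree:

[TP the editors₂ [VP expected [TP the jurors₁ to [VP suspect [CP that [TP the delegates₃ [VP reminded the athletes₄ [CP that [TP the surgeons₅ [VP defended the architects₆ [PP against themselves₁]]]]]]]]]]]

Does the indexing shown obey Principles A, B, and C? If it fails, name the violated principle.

The two coindexed NPs are *the jurors₁* and *themselves₁*.
*themselves₁* is an anaphor. Principle A requires it to be bound within its binding domain — the embedded TP, whose subject is the surgeons₅.
Within that domain it is c-commanded by *the surgeons₅*, *the architects₆*, none of which share its index.
*the jurors₁* does c-command the anaphor, but from outside its binding domain.
The anaphor is unbound in its domain → Principle A violation.

Principle A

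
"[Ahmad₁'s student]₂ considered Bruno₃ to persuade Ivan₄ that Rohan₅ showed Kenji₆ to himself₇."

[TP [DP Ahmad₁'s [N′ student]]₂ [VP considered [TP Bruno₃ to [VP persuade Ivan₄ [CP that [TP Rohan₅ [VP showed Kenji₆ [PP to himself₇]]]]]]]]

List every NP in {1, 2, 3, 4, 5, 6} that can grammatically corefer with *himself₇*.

*himself* is an anaphor, so Principle A applies: it must be bound in its binding domain.
Binding domain of *himself₇*: the embedded TP, whose subject is Rohan₅.
*Ahmad₁* does not c-command the anaphor → cannot bind it.
*[Ahmad₁'s student]₂* c-commands the anaphor but is outside its binding domain → cannot satisfy Principle A.
*Bruno₃* c-commands the anaphor but is outside its binding domain → cannot satisfy Principle A.
*Ivan₄* c-commands the anaphor but is outside its binding domain → cannot satisfy Principle A.
*Rohan₅* c-commands the anaphor within its binding domain → licit binder.
*Kenji₆* c-commands the anaphor within its binding domain → licit binder.

{5, 6}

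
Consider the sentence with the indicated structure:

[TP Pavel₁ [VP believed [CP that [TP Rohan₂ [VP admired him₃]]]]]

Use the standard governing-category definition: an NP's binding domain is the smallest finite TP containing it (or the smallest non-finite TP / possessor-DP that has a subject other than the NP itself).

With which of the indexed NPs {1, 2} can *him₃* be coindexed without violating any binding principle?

*him* is a pronoun, so Principle B applies: it must be free in its binding domain.
Binding domain of *him₃*: the embedded TP, whose subject is Rohan₂.
*Pavel₁* c-commands the pronoun but from outside its binding domain, and is not c-commanded by it → coindexation permitted.
*Rohan₂* c-commands the pronoun within its binding domain → coindexation would violate Principle B.

{1}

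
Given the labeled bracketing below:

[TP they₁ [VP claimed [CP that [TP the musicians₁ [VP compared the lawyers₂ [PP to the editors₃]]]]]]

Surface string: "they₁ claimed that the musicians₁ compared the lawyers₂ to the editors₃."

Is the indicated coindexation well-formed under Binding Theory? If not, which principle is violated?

Principle C

The two coindexed NPs are *they₁* and *the musicians₁*.
*the musicians₁* is an R-expression. Principle C requires it to be free everywhere.
*they₁* c-commands it and carries the same index.
The R-expression is bound → Principle C violation.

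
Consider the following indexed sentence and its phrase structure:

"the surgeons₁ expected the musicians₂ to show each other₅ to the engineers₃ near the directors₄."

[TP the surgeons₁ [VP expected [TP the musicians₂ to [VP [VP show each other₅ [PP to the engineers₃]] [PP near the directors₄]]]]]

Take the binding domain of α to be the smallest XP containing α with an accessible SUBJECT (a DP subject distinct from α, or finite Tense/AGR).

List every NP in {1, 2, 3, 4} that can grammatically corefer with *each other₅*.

*each other* is an anaphor, so Principle A applies: it must be bound in its binding domain.
Binding domain of *each other₅*: the embedded TP, whose subject is the musicians₂.
*the surgeons₁* c-commands the anaphor but is outside its binding domain → cannot satisfy Principle A.
*the musicians₂* c-commands the anaphor within its binding domain → licit binder.
*the engineers₃* does not c-command the anaphor → cannot bind it.
*the directors₄* does not c-command the anaphor → cannot bind it.

{2}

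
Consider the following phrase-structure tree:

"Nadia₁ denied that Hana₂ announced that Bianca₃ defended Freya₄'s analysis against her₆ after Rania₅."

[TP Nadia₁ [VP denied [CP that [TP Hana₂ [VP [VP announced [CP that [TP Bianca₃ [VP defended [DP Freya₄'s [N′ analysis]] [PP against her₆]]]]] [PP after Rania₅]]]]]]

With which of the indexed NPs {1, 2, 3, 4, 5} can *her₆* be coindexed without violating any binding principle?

*her* is a pronoun, so Principle B applies: it must be free in its binding domain.
Binding domain of *her₆*: the embedded TP, whose subject is Bianca₃.
*Nadia₁* c-commands the pronoun but from outside its binding domain, and is not c-commanded by it → coindexation permitted.
*Hana₂* c-commands the pronoun but from outside its binding domain, and is not c-commanded by it → coindexation permitted.
*Bianca₃* c-commands the pronoun within its binding domain → coindexation would violate Principle B.
*Freya₄* and the pronoun do not c-command one another → neither Principle B nor Principle C is at stake; coindexation permitted.
*Rania₅* and the pronoun do not c-command one another → neither Principle B nor Principle C is at stake; coindexation permitted.

{1, 2, 4, 5}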